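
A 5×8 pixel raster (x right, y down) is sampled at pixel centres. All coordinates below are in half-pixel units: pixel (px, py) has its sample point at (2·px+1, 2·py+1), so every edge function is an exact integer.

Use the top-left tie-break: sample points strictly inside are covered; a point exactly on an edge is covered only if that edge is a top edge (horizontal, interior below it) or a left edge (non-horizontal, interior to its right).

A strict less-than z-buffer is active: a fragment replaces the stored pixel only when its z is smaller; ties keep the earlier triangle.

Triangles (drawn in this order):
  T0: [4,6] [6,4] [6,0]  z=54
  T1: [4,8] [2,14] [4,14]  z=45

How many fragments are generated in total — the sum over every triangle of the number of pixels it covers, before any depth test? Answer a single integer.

T0:
  2·area = 8  (B↔C swapped to make it positive)
  edge (4, 6)→(6, 0): d=(2,-6) top-left  bias=+0
  edge (6, 0)→(6, 4): d=(0,4) right/bottom  bias=-1
  edge (6, 4)→(4, 6): d=(-2,2) right/bottom  bias=-1
    (4,0)@(9, 1): e=[20,-12,0] → .  [on edge]
    (2,1)@(5, 3): e=[0,4,4] → X  [on edge]
    (3,1)@(7, 3): e=[12,-4,0] → .  [on edge]
    (2,2)@(5, 5): e=[4,4,0] → .  [on edge]
    (1,3)@(3, 7): e=[-4,12,0] → .  [on edge]
    (0,4)@(1, 9): e=[-12,20,0] → .  [on edge]
    (1,4)@(3, 9): e=[0,12,-4] → .  [on edge]
    (0,7)@(1, 15): e=[0,20,-12] → .  [on edge]
  covered (1 px):
    . . . . .
    . . X . .
    . . . . .
    . . . . .
    . . . . .
    . . . . .
    . . . . .
    . . . . .
T1:
  2·area = 12  (B↔C swapped to make it positive)
  edge (4, 8)→(4, 14): d=(0,6) right/bottom  bias=-1
  edge (4, 14)→(2, 14): d=(-2,0) right/bottom  bias=-1
  edge (2, 14)→(4, 8): d=(2,-6) top-left  bias=+0
    (2,2)@(5, 5): e=[-6,18,0] → .  [on edge]
    (1,5)@(3, 11): e=[6,6,0] → X  [on edge]
    (2,5)@(5, 11): e=[-6,6,12] → .
    (1,6)@(3, 13): e=[6,2,4] → X
    (2,6)@(5, 13): e=[-6,2,16] → .
    (1,7)@(3, 15): e=[6,-2,8] → .
  covered (2 px):
    . . . . .
    . . . . .
    . . . . .
    . . . . .
    . . . . .
    . X . . .
    . X . . .
    . . . . .

Final: 3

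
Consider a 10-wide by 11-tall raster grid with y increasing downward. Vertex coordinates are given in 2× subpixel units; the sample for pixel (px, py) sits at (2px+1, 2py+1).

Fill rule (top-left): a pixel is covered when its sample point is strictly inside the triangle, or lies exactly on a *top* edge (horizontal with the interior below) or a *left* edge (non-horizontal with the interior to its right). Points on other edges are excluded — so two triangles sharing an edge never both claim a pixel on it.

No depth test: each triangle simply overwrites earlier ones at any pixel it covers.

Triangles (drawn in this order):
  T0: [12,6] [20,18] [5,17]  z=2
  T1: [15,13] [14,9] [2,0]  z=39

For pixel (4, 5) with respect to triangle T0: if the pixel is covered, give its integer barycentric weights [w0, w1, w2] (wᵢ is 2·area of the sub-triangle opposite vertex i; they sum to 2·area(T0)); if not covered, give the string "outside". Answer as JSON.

T0:
  2·area = 172
  edge (12, 6)→(20, 18): d=(8,12) right/bottom  bias=-1
  edge (20, 18)→(5, 17): d=(-15,-1) top-left  bias=+0
  edge (5, 17)→(12, 6): d=(7,-11) top-left  bias=+0
    (5,4)@(11, 9): e=[36,126,10] → #
    (6,4)@(13, 9): e=[12,128,32] → #
    (7,4)@(15, 9): e=[-12,130,54] → ·
    (4,5)@(9, 11): e=[76,94,2] → #
    (7,5)@(15, 11): e=[4,100,68] → #
    (8,5)@(17, 11): e=[-20,102,90] → ·
    (4,6)@(9, 13): e=[92,64,16] → #
    (8,6)@(17, 13): e=[-4,72,104] → ·
    (3,7)@(7, 15): e=[132,32,8] → #
    (8,7)@(17, 15): e=[12,42,118] → #
    (9,7)@(19, 15): e=[-12,44,140] → ·
    (2,8)@(5, 17): e=[172,0,0] → #  [on edge]
  covered (24 px):
    · · · · · · · · · ·
    · · · · · · · · · ·
    · · · · · · · · · ·
    · · · · · · · · · ·
    · · · · · # # · · ·
    · · · · # # # # · ·
    · · · · # # # # · ·
    · · · # # # # # # ·
    · · # # # # # # # #
    · · · · · · · · · ·
    · · · · · · · · · ·
T1:
  2·area = 39  (B↔C swapped to make it positive)
  edge (15, 13)→(2, 0): d=(-13,-13) top-left  bias=+0
  edge (2, 0)→(14, 9): d=(12,9) right/bottom  bias=-1
  edge (14, 9)→(15, 13): d=(1,4) right/bottom  bias=-1
    (1,0)@(3, 1): e=[0,3,36] → #  [on edge]
    (2,0)@(5, 1): e=[26,-15,28] → ·
    (1,1)@(3, 3): e=[-26,27,38] → ·
    (2,1)@(5, 3): e=[0,9,30] → #  [on edge]
    (3,1)@(7, 3): e=[26,-9,22] → ·
    (2,2)@(5, 5): e=[-26,33,32] → ·
    (3,2)@(7, 5): e=[0,15,24] → #  [on edge]
    (4,2)@(9, 5): e=[26,-3,16] → ·
    (6,2)@(13, 5): e=[78,-39,0] → ·  [on edge]
    (3,3)@(7, 7): e=[-26,39,26] → ·
    (4,3)@(9, 7): e=[0,21,18] → #  [on edge]
    (5,3)@(11, 7): e=[26,3,10] → #
    (5,4)@(11, 9): e=[0,27,12] → #  [on edge]
    (6,5)@(13, 11): e=[0,33,6] → #  [on edge]
    (7,6)@(15, 13): e=[0,39,0] → ·  [on edge]
    (8,7)@(17, 15): e=[0,45,-6] → ·  [on edge]
    (9,8)@(19, 17): e=[0,51,-12] → ·  [on edge]
    (8,10)@(17, 21): e=[-78,117,0] → ·  [on edge]
  covered (8 px):
    · # · · · · · · · ·
    · · # · · · · · · ·
    · · · # · · · · · ·
    · · · · # # · · · ·
    · · · · · # # · · ·
    · · · · · · # · · ·
    · · · · · · · · · ·
    · · · · · · · · · ·
    · · · · · · · · · ·
    · · · · · · · · · ·
    · · · · · · · · · ·

Answer: [94,2,76]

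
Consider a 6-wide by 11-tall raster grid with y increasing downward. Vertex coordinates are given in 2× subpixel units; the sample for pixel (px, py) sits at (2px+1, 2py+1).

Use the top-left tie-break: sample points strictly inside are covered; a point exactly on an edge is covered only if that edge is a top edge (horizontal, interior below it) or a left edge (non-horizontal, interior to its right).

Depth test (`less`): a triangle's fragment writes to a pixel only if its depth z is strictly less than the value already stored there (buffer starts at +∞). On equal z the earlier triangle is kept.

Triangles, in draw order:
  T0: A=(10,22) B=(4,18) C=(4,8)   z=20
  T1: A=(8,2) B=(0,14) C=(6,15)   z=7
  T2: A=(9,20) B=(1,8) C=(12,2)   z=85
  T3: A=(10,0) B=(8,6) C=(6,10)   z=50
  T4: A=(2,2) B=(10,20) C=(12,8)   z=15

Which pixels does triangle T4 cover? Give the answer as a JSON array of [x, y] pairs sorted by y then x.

T0:
  2·area = 60
  edge (10, 22)→(4, 18): d=(-6,-4) top-left  bias=+0
  edge (4, 18)→(4, 8): d=(0,-10) top-left  bias=+0
  edge (4, 8)→(10, 22): d=(6,14) right/bottom  bias=-1
    (0,0)@(1, 1): e=[90,-30,0] → ·  [on edge]
    (2,5)@(5, 11): e=[46,10,4] → #
    (3,5)@(7, 11): e=[54,30,-24] → ·
    (2,6)@(5, 13): e=[34,10,16] → #
    (3,6)@(7, 13): e=[42,30,-12] → ·
    (2,7)@(5, 15): e=[22,10,28] → #
    (3,7)@(7, 15): e=[30,30,0] → ·  [on edge]
    (2,8)@(5, 17): e=[10,10,40] → #
    (3,8)@(7, 17): e=[18,30,12] → #
    (4,8)@(9, 17): e=[26,50,-16] → ·
    (2,9)@(5, 19): e=[-2,10,52] → ·
    (3,9)@(7, 19): e=[6,30,24] → #
  covered (7 px):
    · · · · · ·
    · · · · · ·
    · · · · · ·
    · · · · · ·
    · · · · · ·
    · · # · · ·
    · · # · · ·
    · · # · · ·
    · · # # · ·
    · · · # · ·
    · · · · # ·
T1:
  2·area = 80  (B↔C swapped to make it positive)
  edge (8, 2)→(6, 15): d=(-2,13) right/bottom  bias=-1
  edge (6, 15)→(0, 14): d=(-6,-1) top-left  bias=+0
  edge (0, 14)→(8, 2): d=(8,-12) top-left  bias=+0
    (3,2)@(7, 5): e=[7,61,12] → #
    (4,2)@(9, 5): e=[-19,63,36] → ·
    (2,3)@(5, 7): e=[29,47,4] → #
    (4,3)@(9, 7): e=[-23,51,52] → ·
    (2,4)@(5, 9): e=[25,35,20] → #
    (3,4)@(7, 9): e=[-1,37,44] → ·
    (1,5)@(3, 11): e=[47,21,12] → #
    (3,5)@(7, 11): e=[-5,25,60] → ·
    (0,6)@(1, 13): e=[69,7,4] → #
    (3,6)@(7, 13): e=[-9,13,76] → ·
    (0,7)@(1, 15): e=[65,-5,20] → ·
    (1,7)@(3, 15): e=[39,-3,44] → ·
  covered (9 px):
    · · · · · ·
    · · · · · ·
    · · · # · ·
    · · # # · ·
    · · # · · ·
    · # # · · ·
    # # # · · ·
    · · · · · ·
    · · · · · ·
    · · · · · ·
    · · · · · ·
T2:
  2·area = 180
  edge (9, 20)→(1, 8): d=(-8,-12) top-left  bias=+0
  edge (1, 8)→(12, 2): d=(11,-6) top-left  bias=+0
  edge (12, 2)→(9, 20): d=(-3,18) right/bottom  bias=-1
    (5,1)@(11, 3): e=[160,5,15] → #
    (3,2)@(7, 5): e=[96,3,81] → #
    (4,2)@(9, 5): e=[120,15,45] → #
    (1,3)@(3, 7): e=[32,1,147] → #
    (2,3)@(5, 7): e=[56,13,111] → #
    (1,4)@(3, 9): e=[16,23,141] → #
    (5,4)@(11, 9): e=[112,71,-3] → ·
    (1,5)@(3, 11): e=[0,45,135] → #  [on edge]
    (5,5)@(11, 11): e=[96,93,-9] → ·
    (1,6)@(3, 13): e=[-16,67,129] → ·
    (2,6)@(5, 13): e=[8,79,93] → #
    (5,6)@(11, 13): e=[80,115,-15] → ·
    (3,8)@(7, 17): e=[0,135,45] → #  [on edge]
  covered (25 px):
    · · · · · ·
    · · · · · #
    · · · # # #
    · # # # # #
    · # # # # ·
    · # # # # ·
    · · # # # ·
    · · · # # ·
    · · · # # ·
    · · · · # ·
    · · · · · ·
T3:
  2·area = 4
  edge (10, 0)→(8, 6): d=(-2,6) right/bottom  bias=-1
  edge (8, 6)→(6, 10): d=(-2,4) right/bottom  bias=-1
  edge (6, 10)→(10, 0): d=(4,-10) top-left  bias=+0
    (4,1)@(9, 3): e=[0,2,2] → ·  [on edge]
    (3,4)@(7, 9): e=[0,-2,6] → ·  [on edge]
    (2,7)@(5, 15): e=[0,-6,10] → ·  [on edge]
    (1,10)@(3, 21): e=[0,-10,14] → ·  [on edge]
  covered (0 px):
    · · · · · ·
    · · · · · ·
    · · · · · ·
    · · · · · ·
    · · · · · ·
    · · · · · ·
    · · · · · ·
    · · · · · ·
    · · · · · ·
    · · · · · ·
    · · · · · ·
T4:
  2·area = 132  (B↔C swapped to make it positive)
  edge (2, 2)→(12, 8): d=(10,6) right/bottom  bias=-1
  edge (12, 8)→(10, 20): d=(-2,12) right/bottom  bias=-1
  edge (10, 20)→(2, 2): d=(-8,-18) top-left  bias=+0
    (1,1)@(3, 3): e=[4,118,10] → #
    (2,1)@(5, 3): e=[-8,94,46] → ·
    (1,2)@(3, 5): e=[24,114,-6] → ·
    (2,2)@(5, 5): e=[12,90,30] → #
    (3,2)@(7, 5): e=[0,66,66] → ·  [on edge]
    (2,3)@(5, 7): e=[32,86,14] → #
    (3,3)@(7, 7): e=[20,62,50] → #
    (4,3)@(9, 7): e=[8,38,86] → #
    (5,3)@(11, 7): e=[-4,14,122] → ·
    (2,4)@(5, 9): e=[52,82,-2] → ·
    (3,4)@(7, 9): e=[40,58,34] → #
    (5,4)@(11, 9): e=[16,10,106] → #
  covered (16 px):
    · · · · · ·
    · # · · · ·
    · · # · · ·
    · · # # # ·
    · · · # # #
    · · · # # #
    · · · # # #
    · · · · # ·
    · · · · # ·
    · · · · · ·
    · · · · · ·

Answer: [[1,1],[2,2],[2,3],[3,3],[4,3],[3,4],[4,4],[5,4],[3,5],[4,5],[5,5],[3,6],[4,6],[5,6],[4,7],[4,8]]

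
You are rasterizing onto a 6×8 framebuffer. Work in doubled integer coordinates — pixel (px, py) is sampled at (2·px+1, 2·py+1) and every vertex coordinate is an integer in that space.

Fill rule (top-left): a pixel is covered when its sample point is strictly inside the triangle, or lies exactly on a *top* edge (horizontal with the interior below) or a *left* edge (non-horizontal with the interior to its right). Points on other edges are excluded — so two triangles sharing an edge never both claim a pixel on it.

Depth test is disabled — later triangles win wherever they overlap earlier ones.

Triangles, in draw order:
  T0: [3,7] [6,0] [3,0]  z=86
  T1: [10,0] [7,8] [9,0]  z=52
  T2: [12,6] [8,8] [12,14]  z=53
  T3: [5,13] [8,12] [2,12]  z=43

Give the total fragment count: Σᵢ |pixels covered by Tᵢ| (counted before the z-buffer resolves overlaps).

T0:
  2·area = 21  (B↔C swapped to make it positive)
  edge (3, 7)→(3, 0): d=(0,-7) top-left  bias=+0
  edge (3, 0)→(6, 0): d=(3,0) top-left  bias=+0
  edge (6, 0)→(3, 7): d=(-3,7) right/bottom  bias=-1
    (1,0)@(3, 1): e=[0,3,18] → #  [on edge]
    (2,0)@(5, 1): e=[14,3,4] → #
    (3,0)@(7, 1): e=[28,3,-10] → ·
    (1,1)@(3, 3): e=[0,9,12] → #  [on edge]
    (2,1)@(5, 3): e=[14,9,-2] → ·
    (1,2)@(3, 5): e=[0,15,6] → #  [on edge]
    (2,2)@(5, 5): e=[14,15,-8] → ·
    (1,3)@(3, 7): e=[0,21,0] → ·  [on edge]
    (1,4)@(3, 9): e=[0,27,-6] → ·  [on edge]
    (1,5)@(3, 11): e=[0,33,-12] → ·  [on edge]
    (1,6)@(3, 13): e=[0,39,-18] → ·  [on edge]
    (1,7)@(3, 15): e=[0,45,-24] → ·  [on edge]
  covered (4 px):
    · # # · · ·
    · # · · · ·
    · # · · · ·
    · · · · · ·
    · · · · · ·
    · · · · · ·
    · · · · · ·
    · · · · · ·
T1:
  2·area = 8
  edge (10, 0)→(7, 8): d=(-3,8) right/bottom  bias=-1
  edge (7, 8)→(9, 0): d=(2,-8) top-left  bias=+0
  edge (9, 0)→(10, 0): d=(1,0) top-left  bias=+0
    (4,0)@(9, 1): e=[5,2,1] → #
    (5,0)@(11, 1): e=[-11,18,1] → ·
    (4,1)@(9, 3): e=[-1,6,3] → ·
  covered (1 px):
    · · · · # ·
    · · · · · ·
    · · · · · ·
    · · · · · ·
    · · · · · ·
    · · · · · ·
    · · · · · ·
    · · · · · ·
T2:
  2·area = 32  (B↔C swapped to make it positive)
  edge (12, 6)→(12, 14): d=(0,8) right/bottom  bias=-1
  edge (12, 14)→(8, 8): d=(-4,-6) top-left  bias=+0
  edge (8, 8)→(12, 6): d=(4,-2) top-left  bias=+0
    (5,3)@(11, 7): e=[8,22,2] → #
    (4,4)@(9, 9): e=[24,2,6] → #
    (4,5)@(9, 11): e=[24,-6,14] → ·
    (5,5)@(11, 11): e=[8,6,18] → #
    (5,6)@(11, 13): e=[8,-2,26] → ·
  covered (4 px):
    · · · · · ·
    · · · · · ·
    · · · · · ·
    · · · · · #
    · · · · # #
    · · · · · #
    · · · · · ·
    · · · · · ·
T3:
  2·area = 6  (B↔C swapped to make it positive)
  edge (5, 13)→(2, 12): d=(-3,-1) top-left  bias=+0
  edge (2, 12)→(8, 12): d=(6,0) top-left  bias=+0
  edge (8, 12)→(5, 13): d=(-3,1) right/bottom  bias=-1
    (5,5)@(11, 11): e=[12,-6,0] → ·  [on edge]
    (2,6)@(5, 13): e=[0,6,0] → ·  [on edge]
    (5,7)@(11, 15): e=[0,18,-12] → ·  [on edge]
  covered (0 px):
    · · · · · ·
    · · · · · ·
    · · · · · ·
    · · · · · ·
    · · · · · ·
    · · · · · ·
    · · · · · ·
    · · · · · ·

Result: 9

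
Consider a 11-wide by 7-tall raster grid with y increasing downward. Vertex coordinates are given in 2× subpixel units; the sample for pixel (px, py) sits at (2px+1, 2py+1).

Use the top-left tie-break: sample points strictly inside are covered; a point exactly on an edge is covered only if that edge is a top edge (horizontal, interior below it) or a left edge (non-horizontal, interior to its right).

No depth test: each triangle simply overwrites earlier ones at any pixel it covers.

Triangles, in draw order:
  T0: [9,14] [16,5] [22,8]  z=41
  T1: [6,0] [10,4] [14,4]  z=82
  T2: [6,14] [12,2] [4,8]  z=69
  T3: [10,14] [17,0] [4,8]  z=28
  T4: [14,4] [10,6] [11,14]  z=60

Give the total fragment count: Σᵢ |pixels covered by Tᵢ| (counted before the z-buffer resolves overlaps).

T0:
  2·area = 75
  edge (9, 14)→(16, 5): d=(7,-9) top-left  bias=+0
  edge (16, 5)→(22, 8): d=(6,3) right/bottom  bias=-1
  edge (22, 8)→(9, 14): d=(-13,6) right/bottom  bias=-1
    (7,3)@(15, 7): e=[5,15,55] → █
    (8,3)@(17, 7): e=[23,9,43] → █
    (9,3)@(19, 7): e=[41,3,31] → █
    (10,3)@(21, 7): e=[59,-3,19] → ·
    (6,4)@(13, 9): e=[1,33,41] → █
    (10,4)@(21, 9): e=[73,9,-7] → ·
    (6,5)@(13, 11): e=[15,45,15] → █
    (8,5)@(17, 11): e=[51,33,-9] → ·
    (9,5)@(19, 11): e=[69,27,-21] → ·
    (5,6)@(11, 13): e=[11,63,1] → █
    (6,6)@(13, 13): e=[29,57,-11] → ·
    (7,6)@(15, 13): e=[47,51,-23] → ·
  covered (10 px):
    · · · · · · · · · · ·
    · · · · · · · · · · ·
    · · · · · · · · · · ·
    · · · · · · · █ █ █ ·
    · · · · · · █ █ █ █ ·
    · · · · · · █ █ · · ·
    · · · · · █ · · · · ·
T1:
  2·area = 16  (B↔C swapped to make it positive)
  edge (6, 0)→(14, 4): d=(8,4) right/bottom  bias=-1
  edge (14, 4)→(10, 4): d=(-4,0) right/bottom  bias=-1
  edge (10, 4)→(6, 0): d=(-4,-4) top-left  bias=+0
    (3,0)@(7, 1): e=[4,12,0] → █  [on edge]
    (4,0)@(9, 1): e=[-4,12,8] → ·
    (3,1)@(7, 3): e=[20,4,-8] → ·
    (4,1)@(9, 3): e=[12,4,0] → █  [on edge]
    (5,1)@(11, 3): e=[4,4,8] → █
    (6,1)@(13, 3): e=[-4,4,16] → ·
    (4,2)@(9, 5): e=[28,-4,-8] → ·
    (5,2)@(11, 5): e=[20,-4,0] → ·  [on edge]
    (6,3)@(13, 7): e=[28,-12,0] → ·  [on edge]
    (7,4)@(15, 9): e=[36,-20,0] → ·  [on edge]
    (8,5)@(17, 11): e=[44,-28,0] → ·  [on edge]
    (9,6)@(19, 13): e=[52,-36,0] → ·  [on edge]
  covered (3 px):
    · · · █ · · · · · · ·
    · · · · █ █ · · · · ·
    · · · · · · · · · · ·
    · · · · · · · · · · ·
    · · · · · · · · · · ·
    · · · · · · · · · · ·
    · · · · · · · · · · ·
T2:
  2·area = 60  (B↔C swapped to make it positive)
  edge (6, 14)→(4, 8): d=(-2,-6) top-left  bias=+0
  edge (4, 8)→(12, 2): d=(8,-6) top-left  bias=+0
  edge (12, 2)→(6, 14): d=(-6,12) right/bottom  bias=-1
    (5,1)@(11, 3): e=[52,2,6] → █
    (6,1)@(13, 3): e=[64,14,-18] → ·
    (1,2)@(3, 5): e=[0,-30,90] → ·  [on edge]
    (4,2)@(9, 5): e=[36,6,18] → █
    (5,2)@(11, 5): e=[48,18,-6] → ·
    (3,3)@(7, 7): e=[20,10,30] → █
    (5,3)@(11, 7): e=[44,34,-18] → ·
    (2,4)@(5, 9): e=[4,14,42] → █
    (4,4)@(9, 9): e=[28,38,-6] → ·
    (2,5)@(5, 11): e=[0,30,30] → █  [on edge]
    (4,5)@(9, 11): e=[24,54,-18] → ·
    (2,6)@(5, 13): e=[-4,46,18] → ·
  covered (8 px):
    · · · · · · · · · · ·
    · · · · · █ · · · · ·
    · · · · █ · · · · · ·
    · · · █ █ · · · · · ·
    · · █ █ · · · · · · ·
    · · █ █ · · · · · · ·
    · · · · · · · · · · ·
T3:
  2·area = 126  (B↔C swapped to make it positive)
  edge (10, 14)→(4, 8): d=(-6,-6) top-left  bias=+0
  edge (4, 8)→(17, 0): d=(13,-8) top-left  bias=+0
  edge (17, 0)→(10, 14): d=(-7,14) right/bottom  bias=-1
    (6,1)@(13, 3): e=[84,7,35] → █
    (7,1)@(15, 3): e=[96,23,7] → █
    (8,1)@(17, 3): e=[108,39,-21] → ·
    (0,2)@(1, 5): e=[0,-63,189] → ·  [on edge]
    (4,2)@(9, 5): e=[48,1,77] → █
    (5,2)@(11, 5): e=[60,17,49] → █
    (7,2)@(15, 5): e=[84,49,-7] → ·
    (1,3)@(3, 7): e=[0,-21,147] → ·  [on edge]
    (3,3)@(7, 7): e=[24,11,91] → █
    (7,3)@(15, 7): e=[72,75,-21] → ·
    (2,4)@(5, 9): e=[0,21,105] → █  [on edge]
    (6,4)@(13, 9): e=[48,85,-7] → ·
    (3,5)@(7, 11): e=[0,63,63] → █  [on edge]
    (4,6)@(9, 13): e=[0,105,21] → █  [on edge]
  covered (17 px):
    · · · · · · · · · · ·
    · · · · · · █ █ · · ·
    · · · · █ █ █ · · · ·
    · · · █ █ █ █ · · · ·
    · · █ █ █ █ · · · · ·
    · · · █ █ █ · · · · ·
    · · · · █ · · · · · ·
T4:
  2·area = 34  (B↔C swapped to make it positive)
  edge (14, 4)→(11, 14): d=(-3,10) right/bottom  bias=-1
  edge (11, 14)→(10, 6): d=(-1,-8) top-left  bias=+0
  edge (10, 6)→(14, 4): d=(4,-2) top-left  bias=+0
    (6,2)@(13, 5): e=[7,25,2] → █
    (7,2)@(15, 5): e=[-13,41,6] → ·
    (5,3)@(11, 7): e=[21,7,6] → █
    (7,3)@(15, 7): e=[-19,39,14] → ·
    (5,4)@(11, 9): e=[15,5,14] → █
    (6,4)@(13, 9): e=[-5,21,18] → ·
    (5,5)@(11, 11): e=[9,3,22] → █
    (6,5)@(13, 11): e=[-11,19,26] → ·
    (5,6)@(11, 13): e=[3,1,30] → █
    (6,6)@(13, 13): e=[-17,17,34] → ·
  covered (6 px):
    · · · · · · · · · · ·
    · · · · · · · · · · ·
    · · · · · · █ · · · ·
    · · · · · █ █ · · · ·
    · · · · · █ · · · · ·
    · · · · · █ · · · · ·
    · · · · · █ · · · · ·

Final: 44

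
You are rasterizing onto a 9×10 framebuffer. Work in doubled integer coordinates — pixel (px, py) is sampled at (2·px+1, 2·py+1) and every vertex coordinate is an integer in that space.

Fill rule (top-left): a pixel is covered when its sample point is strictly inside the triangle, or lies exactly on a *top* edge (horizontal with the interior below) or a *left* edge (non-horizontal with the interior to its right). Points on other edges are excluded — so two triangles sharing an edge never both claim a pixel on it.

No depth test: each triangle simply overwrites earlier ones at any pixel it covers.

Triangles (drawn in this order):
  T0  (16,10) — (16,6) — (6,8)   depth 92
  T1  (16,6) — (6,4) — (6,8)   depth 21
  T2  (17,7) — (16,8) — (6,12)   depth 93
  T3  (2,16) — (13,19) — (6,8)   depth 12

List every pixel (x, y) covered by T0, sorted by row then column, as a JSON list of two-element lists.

T0:
  2·area = 40  (B↔C swapped to make it positive)
  edge (16, 10)→(6, 8): d=(-10,-2) top-left  bias=+0
  edge (6, 8)→(16, 6): d=(10,-2) top-left  bias=+0
  edge (16, 6)→(16, 10): d=(0,4) right/bottom  bias=-1
    (0,3)@(1, 7): e=[0,-20,60] → .  [on edge]
    (5,3)@(11, 7): e=[20,0,20] → X  [on edge]
    (6,3)@(13, 7): e=[24,4,12] → X
    (7,3)@(15, 7): e=[28,8,4] → X
    (8,3)@(17, 7): e=[32,12,-4] → .
    (0,4)@(1, 9): e=[-20,0,60] → .  [on edge]
    (5,4)@(11, 9): e=[0,20,20] → X  [on edge]
    (8,4)@(17, 9): e=[12,32,-4] → .
    (5,5)@(11, 11): e=[-20,40,20] → .
    (6,5)@(13, 11): e=[-16,44,12] → .
    (7,5)@(15, 11): e=[-12,48,4] → .
  covered (6 px):
    . . . . . . . . .
    . . . . . . . . .
    . . . . . . . . .
    . . . . . X X X .
    . . . . . X X X .
    . . . . . . . . .
    . . . . . . . . .
    . . . . . . . . .
    . . . . . . . . .
    . . . . . . . . .
T1:
  2·area = 40  (B↔C swapped to make it positive)
  edge (16, 6)→(6, 8): d=(-10,2) right/bottom  bias=-1
  edge (6, 8)→(6, 4): d=(0,-4) top-left  bias=+0
  edge (6, 4)→(16, 6): d=(10,2) right/bottom  bias=-1
    (0,1)@(1, 3): e=[60,-20,0] → .  [on edge]
    (3,2)@(7, 5): e=[28,4,8] → X
    (4,2)@(9, 5): e=[24,12,4] → X
    (5,2)@(11, 5): e=[20,20,0] → .  [on edge]
    (3,3)@(7, 7): e=[8,4,28] → X
    (5,3)@(11, 7): e=[0,20,20] → .  [on edge]
    (0,4)@(1, 9): e=[0,-20,60] → .  [on edge]
    (3,4)@(7, 9): e=[-12,4,48] → .
    (4,4)@(9, 9): e=[-16,12,44] → .
  covered (4 px):
    . . . . . . . . .
    . . . . . . . . .
    . . . X X . . . .
    . . . X X . . . .
    . . . . . . . . .
    . . . . . . . . .
    . . . . . . . . .
    . . . . . . . . .
    . . . . . . . . .
    . . . . . . . . .
T2:
  2·area = 6
  edge (17, 7)→(16, 8): d=(-1,1) right/bottom  bias=-1
  edge (16, 8)→(6, 12): d=(-10,4) right/bottom  bias=-1
  edge (6, 12)→(17, 7): d=(11,-5) top-left  bias=+0
    (8,3)@(17, 7): e=[0,6,0] → .  [on edge]
    (6,4)@(13, 9): e=[2,2,2] → X
    (7,4)@(15, 9): e=[0,-6,12] → .  [on edge]
    (6,5)@(13, 11): e=[0,-18,24] → .  [on edge]
    (5,6)@(11, 13): e=[0,-30,36] → .  [on edge]
    (4,7)@(9, 15): e=[0,-42,48] → .  [on edge]
    (3,8)@(7, 17): e=[0,-54,60] → .  [on edge]
    (2,9)@(5, 19): e=[0,-66,72] → .  [on edge]
  covered (1 px):
    . . . . . . . . .
    . . . . . . . . .
    . . . . . . . . .
    . . . . . . . . .
    . . . . . . X . .
    . . . . . . . . .
    . . . . . . . . .
    . . . . . . . . .
    . . . . . . . . .
    . . . . . . . . .
T3:
  2·area = 100  (B↔C swapped to make it positive)
  edge (2, 16)→(6, 8): d=(4,-8) top-left  bias=+0
  edge (6, 8)→(13, 19): d=(7,11) right/bottom  bias=-1
  edge (13, 19)→(2, 16): d=(-11,-3) top-left  bias=+0
    (2,5)@(5, 11): e=[4,32,64] → X
    (3,5)@(7, 11): e=[20,10,70] → X
    (4,5)@(9, 11): e=[36,-12,76] → .
    (2,6)@(5, 13): e=[12,46,42] → X
    (4,6)@(9, 13): e=[44,2,54] → X
    (5,6)@(11, 13): e=[60,-20,60] → .
    (1,7)@(3, 15): e=[4,82,14] → X
    (5,7)@(11, 15): e=[68,-6,38] → .
    (1,8)@(3, 17): e=[12,96,-8] → .
    (2,8)@(5, 17): e=[28,74,-2] → .
    (3,8)@(7, 17): e=[44,52,4] → X
    (5,8)@(11, 17): e=[76,8,16] → X
    (6,9)@(13, 19): e=[100,0,0] → .  [on edge]
  covered (12 px):
    . . . . . . . . .
    . . . . . . . . .
    . . . . . . . . .
    . . . . . . . . .
    . . . . . . . . .
    . . X X . . . . .
    . . X X X . . . .
    . X X X X . . . .
    . . . X X X . . .
    . . . . . . . . .

Answer: [[5,3],[6,3],[7,3],[5,4],[6,4],[7,4]]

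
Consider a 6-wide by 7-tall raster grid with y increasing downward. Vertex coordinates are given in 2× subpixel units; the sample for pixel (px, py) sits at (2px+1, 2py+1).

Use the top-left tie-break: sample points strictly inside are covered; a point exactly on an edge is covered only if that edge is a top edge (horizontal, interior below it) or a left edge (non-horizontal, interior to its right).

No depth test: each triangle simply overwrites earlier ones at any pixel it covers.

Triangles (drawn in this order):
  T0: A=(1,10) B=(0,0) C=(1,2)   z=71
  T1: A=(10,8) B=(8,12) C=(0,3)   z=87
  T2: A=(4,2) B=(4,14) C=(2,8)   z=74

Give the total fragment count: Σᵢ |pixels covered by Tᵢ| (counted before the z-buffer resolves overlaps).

T0:
  2·area = 8
  edge (1, 10)→(0, 0): d=(-1,-10) top-left  bias=+0
  edge (0, 0)→(1, 2): d=(1,2) right/bottom  bias=-1
  edge (1, 2)→(1, 10): d=(0,8) right/bottom  bias=-1
    (0,0)@(1, 1): e=[9,-1,0] → ·  [on edge]
    (0,1)@(1, 3): e=[7,1,0] → ·  [on edge]
    (0,2)@(1, 5): e=[5,3,0] → ·  [on edge]
    (0,3)@(1, 7): e=[3,5,0] → ·  [on edge]
    (0,4)@(1, 9): e=[1,7,0] → ·  [on edge]
    (0,5)@(1, 11): e=[-1,9,0] → ·  [on edge]
    (0,6)@(1, 13): e=[-3,11,0] → ·  [on edge]
  covered (0 px):
    · · · · · ·
    · · · · · ·
    · · · · · ·
    · · · · · ·
    · · · · · ·
    · · · · · ·
    · · · · · ·
T1:
  2·area = 50
  edge (10, 8)→(8, 12): d=(-2,4) right/bottom  bias=-1
  edge (8, 12)→(0, 3): d=(-8,-9) top-left  bias=+0
  edge (0, 3)→(10, 8): d=(10,5) right/bottom  bias=-1
    (1,2)@(3, 5): e=[34,11,5] → █
    (2,2)@(5, 5): e=[26,29,-5] → ·
    (1,3)@(3, 7): e=[30,-5,25] → ·
    (2,3)@(5, 7): e=[22,13,15] → █
    (3,3)@(7, 7): e=[14,31,5] → █
    (4,3)@(9, 7): e=[6,49,-5] → ·
    (2,4)@(5, 9): e=[18,-3,35] → ·
    (3,4)@(7, 9): e=[10,15,25] → █
    (4,4)@(9, 9): e=[2,33,15] → █
    (5,4)@(11, 9): e=[-6,51,5] → ·
    (3,5)@(7, 11): e=[6,-1,45] → ·
    (4,5)@(9, 11): e=[-2,17,35] → ·
  covered (5 px):
    · · · · · ·
    · · · · · ·
    · █ · · · ·
    · · █ █ · ·
    · · · █ █ ·
    · · · · · ·
    · · · · · ·
T2:
  2·area = 24
  edge (4, 2)→(4, 14): d=(0,12) right/bottom  bias=-1
  edge (4, 14)→(2, 8): d=(-2,-6) top-left  bias=+0
  edge (2, 8)→(4, 2): d=(2,-6) top-left  bias=+0
    (0,2)@(1, 5): e=[36,0,-12] → ·  [on edge]
    (1,2)@(3, 5): e=[12,12,0] → █  [on edge]
    (2,2)@(5, 5): e=[-12,24,12] → ·
    (1,3)@(3, 7): e=[12,8,4] → █
    (2,3)@(5, 7): e=[-12,20,16] → ·
    (1,4)@(3, 9): e=[12,4,8] → █
    (2,4)@(5, 9): e=[-12,16,20] → ·
    (0,5)@(1, 11): e=[36,-12,0] → ·  [on edge]
    (1,5)@(3, 11): e=[12,0,12] → █  [on edge]
    (2,5)@(5, 11): e=[-12,12,24] → ·
    (1,6)@(3, 13): e=[12,-4,16] → ·
  covered (4 px):
    · · · · · ·
    · · · · · ·
    · █ · · · ·
    · █ · · · ·
    · █ · · · ·
    · █ · · · ·
    · · · · · ·

Final: 9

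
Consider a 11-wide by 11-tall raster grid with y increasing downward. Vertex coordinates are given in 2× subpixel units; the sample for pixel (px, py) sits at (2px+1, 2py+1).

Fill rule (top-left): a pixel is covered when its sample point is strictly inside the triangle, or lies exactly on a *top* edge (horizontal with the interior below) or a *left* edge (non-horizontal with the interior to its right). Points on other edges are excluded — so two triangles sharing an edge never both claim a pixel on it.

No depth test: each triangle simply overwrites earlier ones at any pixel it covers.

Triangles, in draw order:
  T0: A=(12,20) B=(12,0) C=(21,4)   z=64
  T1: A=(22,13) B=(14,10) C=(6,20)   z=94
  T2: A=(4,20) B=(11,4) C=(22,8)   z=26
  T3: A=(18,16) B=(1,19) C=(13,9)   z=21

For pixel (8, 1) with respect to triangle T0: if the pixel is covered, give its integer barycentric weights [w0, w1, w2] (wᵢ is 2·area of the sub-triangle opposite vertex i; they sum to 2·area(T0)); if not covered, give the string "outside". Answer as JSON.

T0:
  2·area = 180
  edge (12, 20)→(12, 0): d=(0,-20) top-left  bias=+0
  edge (12, 0)→(21, 4): d=(9,4) right/bottom  bias=-1
  edge (21, 4)→(12, 20): d=(-9,16) right/bottom  bias=-1
    (6,0)@(13, 1): e=[20,5,155] → X
    (7,0)@(15, 1): e=[60,-3,123] → .
    (6,1)@(13, 3): e=[20,23,137] → X
    (7,1)@(15, 3): e=[60,15,105] → X
    (8,1)@(17, 3): e=[100,7,73] → X
    (9,1)@(19, 3): e=[140,-1,41] → .
    (6,2)@(13, 5): e=[20,41,119] → X
    (9,2)@(19, 5): e=[140,17,23] → X
    (10,2)@(21, 5): e=[180,9,-9] → .
    (6,3)@(13, 7): e=[20,59,101] → X
    (10,3)@(21, 7): e=[180,27,-27] → .
    (6,4)@(13, 9): e=[20,77,83] → X
  covered (22 px):
    . . . . . . X . . . .
    . . . . . . X X X . .
    . . . . . . X X X X .
    . . . . . . X X X X .
    . . . . . . X X X . .
    . . . . . . X X X . .
    . . . . . . X X . . .
    . . . . . . X . . . .
    . . . . . . X . . . .
    . . . . . . . . . . .
    . . . . . . . . . . .
T1:
  2·area = 104  (B↔C swapped to make it positive)
  edge (22, 13)→(6, 20): d=(-16,7) right/bottom  bias=-1
  edge (6, 20)→(14, 10): d=(8,-10) top-left  bias=+0
  edge (14, 10)→(22, 13): d=(8,3) right/bottom  bias=-1
    (7,5)@(15, 11): e=[81,18,5] → X
    (8,5)@(17, 11): e=[67,38,-1] → .
    (6,6)@(13, 13): e=[63,14,27] → X
    (8,6)@(17, 13): e=[35,54,15] → X
    (9,6)@(19, 13): e=[21,74,9] → X
    (10,6)@(21, 13): e=[7,94,3] → X
    (5,7)@(11, 15): e=[45,10,49] → X
    (9,7)@(19, 15): e=[-11,90,25] → .
    (10,7)@(21, 15): e=[-25,110,19] → .
    (4,8)@(9, 17): e=[27,6,71] → X
    (6,8)@(13, 17): e=[-1,46,59] → .
    (7,8)@(15, 17): e=[-15,66,53] → .
  covered (13 px):
    . . . . . . . . . . .
    . . . . . . . . . . .
    . . . . . . . . . . .
    . . . . . . . . . . .
    . . . . . . . . . . .
    . . . . . . . X . . .
    . . . . . . X X X X X
    . . . . . X X X X . .
    . . . . X X . . . . .
    . . . X . . . . . . .
    . . . . . . . . . . .
T2:
  2·area = 204
  edge (4, 20)→(11, 4): d=(7,-16) top-left  bias=+0
  edge (11, 4)→(22, 8): d=(11,4) right/bottom  bias=-1
  edge (22, 8)→(4, 20): d=(-18,12) right/bottom  bias=-1
    (5,2)@(11, 5): e=[7,11,186] → X
    (6,2)@(13, 5): e=[39,3,162] → X
    (7,2)@(15, 5): e=[71,-5,138] → .
    (5,3)@(11, 7): e=[21,33,150] → X
    (7,3)@(15, 7): e=[85,17,102] → X
    (8,3)@(17, 7): e=[117,9,78] → X
    (9,3)@(19, 7): e=[149,1,54] → X
    (10,3)@(21, 7): e=[181,-7,30] → .
    (4,4)@(9, 9): e=[3,63,138] → X
    (10,4)@(21, 9): e=[195,15,-6] → .
    (4,5)@(9, 11): e=[17,85,102] → X
    (9,5)@(19, 11): e=[177,45,-18] → .
  covered (26 px):
    . . . . . . . . . . .
    . . . . . . . . . . .
    . . . . . X X . . . .
    . . . . . X X X X X .
    . . . . X X X X X X .
    . . . . X X X X X . .
    . . . . X X X . . . .
    . . . X X X . . . . .
    . . . X . . . . . . .
    . . X . . . . . . . .
    . . . . . . . . . . .
T3:
  2·area = 134
  edge (18, 16)→(1, 19): d=(-17,3) right/bottom  bias=-1
  edge (1, 19)→(13, 9): d=(12,-10) top-left  bias=+0
  edge (13, 9)→(18, 16): d=(5,7) right/bottom  bias=-1
    (6,4)@(13, 9): e=[134,0,0] → .  [on edge]
    (5,5)@(11, 11): e=[106,4,24] → X
    (6,5)@(13, 11): e=[100,24,10] → X
    (7,5)@(15, 11): e=[94,44,-4] → .
    (4,6)@(9, 13): e=[78,8,48] → X
    (7,6)@(15, 13): e=[60,68,6] → X
    (8,6)@(17, 13): e=[54,88,-8] → .
    (3,7)@(7, 15): e=[50,12,72] → X
    (8,7)@(17, 15): e=[20,112,2] → X
    (9,7)@(19, 15): e=[14,132,-12] → .
    (2,8)@(5, 17): e=[22,16,96] → X
    (6,8)@(13, 17): e=[-2,96,40] → .
    (0,9)@(1, 19): e=[0,0,134] → .  [on edge]
  covered (16 px):
    . . . . . . . . . . .
    . . . . . . . . . . .
    . . . . . . . . . . .
    . . . . . . . . . . .
    . . . . . . . . . . .
    . . . . . X X . . . .
    . . . . X X X X . . .
    . . . X X X X X X . .
    . . X X X X . . . . .
    . . . . . . . . . . .
    . . . . . . . . . . .

Final: [7,73,100]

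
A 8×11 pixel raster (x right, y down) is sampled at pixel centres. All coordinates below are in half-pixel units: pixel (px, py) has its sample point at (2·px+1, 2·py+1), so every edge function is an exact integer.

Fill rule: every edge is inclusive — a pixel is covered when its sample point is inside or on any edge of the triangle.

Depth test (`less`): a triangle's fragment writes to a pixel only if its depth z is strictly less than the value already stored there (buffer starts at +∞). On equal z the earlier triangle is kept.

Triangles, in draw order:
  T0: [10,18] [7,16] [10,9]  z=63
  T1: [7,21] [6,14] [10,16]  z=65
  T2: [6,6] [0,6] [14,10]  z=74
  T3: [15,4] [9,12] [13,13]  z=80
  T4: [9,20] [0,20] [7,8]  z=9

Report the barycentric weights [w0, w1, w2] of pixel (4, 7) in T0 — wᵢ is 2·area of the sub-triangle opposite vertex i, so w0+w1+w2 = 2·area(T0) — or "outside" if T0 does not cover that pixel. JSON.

T0:
  2·area = 27
  edge (10, 18)→(7, 16): d=(-3,-2) inclusive
  edge (7, 16)→(10, 9): d=(3,-7) inclusive
  edge (10, 9)→(10, 18): d=(0,9) inclusive
    (4,6)@(9, 13): e=[13,5,9] → █
    (5,6)@(11, 13): e=[17,19,-9] → ·
    (4,7)@(9, 15): e=[7,11,9] → █
    (5,7)@(11, 15): e=[11,25,-9] → ·
    (4,8)@(9, 17): e=[1,17,9] → █
    (5,8)@(11, 17): e=[5,31,-9] → ·
    (4,9)@(9, 19): e=[-5,23,9] → ·
  covered (3 px):
    · · · · · · · ·
    · · · · · · · ·
    · · · · · · · ·
    · · · · · · · ·
    · · · · · · · ·
    · · · · · · · ·
    · · · · █ · · ·
    · · · · █ · · ·
    · · · · █ · · ·
    · · · · · · · ·
    · · · · · · · ·
T1:
  2·area = 26
  edge (7, 21)→(6, 14): d=(-1,-7) inclusive
  edge (6, 14)→(10, 16): d=(4,2) inclusive
  edge (10, 16)→(7, 21): d=(-3,5) inclusive
    (2,3)@(5, 7): e=[0,-26,52] → ·  [on edge]
    (6,5)@(13, 11): e=[52,-26,0] → ·  [on edge]
    (3,7)@(7, 15): e=[6,2,18] → █
    (4,7)@(9, 15): e=[20,-2,8] → ·
    (3,8)@(7, 17): e=[4,10,12] → █
    (4,8)@(9, 17): e=[18,6,2] → █
    (5,8)@(11, 17): e=[32,2,-8] → ·
    (3,9)@(7, 19): e=[2,18,6] → █
    (4,9)@(9, 19): e=[16,14,-4] → ·
    (3,10)@(7, 21): e=[0,26,0] → █  [on edge]
    (4,10)@(9, 21): e=[14,22,-10] → ·
  covered (5 px):
    · · · · · · · ·
    · · · · · · · ·
    · · · · · · · ·
    · · · · · · · ·
    · · · · · · · ·
    · · · · · · · ·
    · · · · · · · ·
    · · · █ · · · ·
    · · · █ █ · · ·
    · · · █ · · · ·
    · · · █ · · · ·
T2:
  2·area = 24  (B↔C swapped to make it positive)
  edge (6, 6)→(14, 10): d=(8,4) inclusive
  edge (14, 10)→(0, 6): d=(-14,-4) inclusive
  edge (0, 6)→(6, 6): d=(6,0) inclusive
    (2,3)@(5, 7): e=[12,6,6] → █
    (3,3)@(7, 7): e=[4,14,6] → █
    (4,3)@(9, 7): e=[-4,22,6] → ·
    (2,4)@(5, 9): e=[28,-22,18] → ·
    (3,4)@(7, 9): e=[20,-14,18] → ·
    (5,4)@(11, 9): e=[4,2,18] → █
    (6,4)@(13, 9): e=[-4,10,18] → ·
    (5,5)@(11, 11): e=[20,-26,30] → ·
  covered (3 px):
    · · · · · · · ·
    · · · · · · · ·
    · · · · · · · ·
    · · █ █ · · · ·
    · · · · · █ · ·
    · · · · · · · ·
    · · · · · · · ·
    · · · · · · · ·
    · · · · · · · ·
    · · · · · · · ·
    · · · · · · · ·
T3:
  2·area = 38  (B↔C swapped to make it positive)
  edge (15, 4)→(13, 13): d=(-2,9) inclusive
  edge (13, 13)→(9, 12): d=(-4,-1) inclusive
  edge (9, 12)→(15, 4): d=(6,-8) inclusive
    (6,3)@(13, 7): e=[12,24,2] → █
    (7,3)@(15, 7): e=[-6,26,18] → ·
    (6,4)@(13, 9): e=[8,16,14] → █
    (7,4)@(15, 9): e=[-10,18,30] → ·
    (2,5)@(5, 11): e=[76,0,-38] → ·  [on edge]
    (5,5)@(11, 11): e=[22,6,10] → █
    (7,5)@(15, 11): e=[-14,10,42] → ·
    (5,6)@(11, 13): e=[18,-2,22] → ·
    (6,6)@(13, 13): e=[0,0,38] → █  [on edge]
    (7,6)@(15, 13): e=[-18,2,54] → ·
    (6,7)@(13, 15): e=[-4,-8,50] → ·
  covered (5 px):
    · · · · · · · ·
    · · · · · · · ·
    · · · · · · · ·
    · · · · · · █ ·
    · · · · · · █ ·
    · · · · · █ █ ·
    · · · · · · █ ·
    · · · · · · · ·
    · · · · · · · ·
    · · · · · · · ·
    · · · · · · · ·
T4:
  2·area = 108
  edge (9, 20)→(0, 20): d=(-9,0) inclusive
  edge (0, 20)→(7, 8): d=(7,-12) inclusive
  edge (7, 8)→(9, 20): d=(2,12) inclusive
    (3,4)@(7, 9): e=[99,7,2] → █
    (4,4)@(9, 9): e=[99,31,-22] → ·
    (3,5)@(7, 11): e=[81,21,6] → █
    (4,5)@(9, 11): e=[81,45,-18] → ·
    (2,6)@(5, 13): e=[63,11,34] → █
    (4,6)@(9, 13): e=[63,59,-14] → ·
    (1,7)@(3, 15): e=[45,1,62] → █
    (4,7)@(9, 15): e=[45,73,-10] → ·
    (1,8)@(3, 17): e=[27,15,66] → █
    (4,8)@(9, 17): e=[27,87,-6] → ·
    (0,9)@(1, 19): e=[9,5,94] → █
    (4,9)@(9, 19): e=[9,101,-2] → ·
  covered (14 px):
    · · · · · · · ·
    · · · · · · · ·
    · · · · · · · ·
    · · · · · · · ·
    · · · █ · · · ·
    · · · █ · · · ·
    · · █ █ · · · ·
    · █ █ █ · · · ·
    · █ █ █ · · · ·
    █ █ █ █ · · · ·
    · · · · · · · ·

Result: [11,9,7]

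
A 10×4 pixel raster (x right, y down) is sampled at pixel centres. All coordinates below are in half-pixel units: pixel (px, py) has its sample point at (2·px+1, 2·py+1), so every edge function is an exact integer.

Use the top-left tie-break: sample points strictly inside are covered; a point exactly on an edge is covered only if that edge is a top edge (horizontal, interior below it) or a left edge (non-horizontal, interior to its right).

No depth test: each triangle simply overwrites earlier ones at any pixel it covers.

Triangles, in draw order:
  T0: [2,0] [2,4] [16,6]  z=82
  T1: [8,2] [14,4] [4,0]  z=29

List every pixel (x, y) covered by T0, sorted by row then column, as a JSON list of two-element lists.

T0:
  2·area = 56  (B↔C swapped to make it positive)
  edge (2, 0)→(16, 6): d=(14,6) right/bottom  bias=-1
  edge (16, 6)→(2, 4): d=(-14,-2) top-left  bias=+0
  edge (2, 4)→(2, 0): d=(0,-4) top-left  bias=+0
    (1,0)@(3, 1): e=[8,44,4] → X
    (2,0)@(5, 1): e=[-4,48,12] → .
    (1,1)@(3, 3): e=[36,16,4] → X
    (2,1)@(5, 3): e=[24,20,12] → X
    (3,1)@(7, 3): e=[12,24,20] → X
    (4,1)@(9, 3): e=[0,28,28] → .  [on edge]
    (1,2)@(3, 5): e=[64,-12,4] → .
    (2,2)@(5, 5): e=[52,-8,12] → .
    (3,2)@(7, 5): e=[40,-4,20] → .
    (4,2)@(9, 5): e=[28,0,28] → X  [on edge]
    (5,2)@(11, 5): e=[16,4,36] → X
    (6,2)@(13, 5): e=[4,8,44] → X
  covered (7 px):
    . X . . . . . . . .
    . X X X . . . . . .
    . . . . X X X . . .
    . . . . . . . . . .
T1:
  2·area = 4  (B↔C swapped to make it positive)
  edge (8, 2)→(4, 0): d=(-4,-2) top-left  bias=+0
  edge (4, 0)→(14, 4): d=(10,4) right/bottom  bias=-1
  edge (14, 4)→(8, 2): d=(-6,-2) top-left  bias=+0
    (2,0)@(5, 1): e=[-2,6,0] → .  [on edge]
    (5,1)@(11, 3): e=[2,2,0] → X  [on edge]
    (6,1)@(13, 3): e=[6,-6,4] → .
    (5,2)@(11, 5): e=[-6,22,-12] → .
    (8,2)@(17, 5): e=[6,-2,0] → .  [on edge]
  covered (1 px):
    . . . . . . . . . .
    . . . . . X . . . .
    . . . . . . . . . .
    . . . . . . . . . .

Result: [[1,0],[1,1],[2,1],[3,1],[4,2],[5,2],[6,2]]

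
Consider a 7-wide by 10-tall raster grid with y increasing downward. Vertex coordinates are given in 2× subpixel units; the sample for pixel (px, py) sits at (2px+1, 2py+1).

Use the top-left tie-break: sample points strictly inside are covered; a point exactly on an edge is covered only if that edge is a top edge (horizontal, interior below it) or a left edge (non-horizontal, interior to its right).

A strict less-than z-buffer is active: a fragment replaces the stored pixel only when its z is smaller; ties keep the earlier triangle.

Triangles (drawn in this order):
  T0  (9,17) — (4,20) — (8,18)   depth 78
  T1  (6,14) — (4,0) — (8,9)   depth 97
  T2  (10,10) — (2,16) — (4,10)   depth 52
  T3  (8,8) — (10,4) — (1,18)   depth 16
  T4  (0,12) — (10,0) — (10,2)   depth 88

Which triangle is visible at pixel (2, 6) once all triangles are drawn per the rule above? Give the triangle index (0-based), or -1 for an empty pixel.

T0:
  2·area = 2  (B↔C swapped to make it positive)
  edge (9, 17)→(8, 18): d=(-1,1) right/bottom  bias=-1
  edge (8, 18)→(4, 20): d=(-4,2) right/bottom  bias=-1
  edge (4, 20)→(9, 17): d=(5,-3) top-left  bias=+0
    (6,6)@(13, 13): e=[0,10,-8] → ·  [on edge]
    (5,7)@(11, 15): e=[0,6,-4] → ·  [on edge]
    (4,8)@(9, 17): e=[0,2,0] → ·  [on edge]
    (3,9)@(7, 19): e=[0,-2,4] → ·  [on edge]
  covered (0 px):
    · · · · · · ·
    · · · · · · ·
    · · · · · · ·
    · · · · · · ·
    · · · · · · ·
    · · · · · · ·
    · · · · · · ·
    · · · · · · ·
    · · · · · · ·
    · · · · · · ·
T1:
  2·area = 38
  edge (6, 14)→(4, 0): d=(-2,-14) top-left  bias=+0
  edge (4, 0)→(8, 9): d=(4,9) right/bottom  bias=-1
  edge (8, 9)→(6, 14): d=(-2,5) right/bottom  bias=-1
    (2,1)@(5, 3): e=[8,3,27] → #
    (3,1)@(7, 3): e=[36,-15,17] → ·
    (2,2)@(5, 5): e=[4,11,23] → #
    (3,2)@(7, 5): e=[32,-7,13] → ·
    (2,3)@(5, 7): e=[0,19,19] → #  [on edge]
    (3,3)@(7, 7): e=[28,1,9] → #
    (4,3)@(9, 7): e=[56,-17,-1] → ·
    (2,4)@(5, 9): e=[-4,27,15] → ·
    (3,4)@(7, 9): e=[24,9,5] → #
    (4,4)@(9, 9): e=[52,-9,-5] → ·
    (3,5)@(7, 11): e=[20,17,1] → #
    (4,5)@(9, 11): e=[48,-1,-9] → ·
  covered (6 px):
    · · · · · · ·
    · · # · · · ·
    · · # · · · ·
    · · # # · · ·
    · · · # · · ·
    · · · # · · ·
    · · · · · · ·
    · · · · · · ·
    · · · · · · ·
    · · · · · · ·
T2:
  2·area = 36
  edge (10, 10)→(2, 16): d=(-8,6) right/bottom  bias=-1
  edge (2, 16)→(4, 10): d=(2,-6) top-left  bias=+0
  edge (4, 10)→(10, 10): d=(6,0) top-left  bias=+0
    (3,0)@(7, 1): e=[90,0,-54] → ·  [on edge]
    (2,3)@(5, 7): e=[54,0,-18] → ·  [on edge]
    (2,5)@(5, 11): e=[22,8,6] → #
    (3,5)@(7, 11): e=[10,20,6] → #
    (4,5)@(9, 11): e=[-2,32,6] → ·
    (1,6)@(3, 13): e=[18,0,18] → #  [on edge]
    (3,6)@(7, 13): e=[-6,24,18] → ·
    (1,7)@(3, 15): e=[2,4,30] → #
    (2,7)@(5, 15): e=[-10,16,30] → ·
    (1,8)@(3, 17): e=[-14,8,42] → ·
    (0,9)@(1, 19): e=[-18,0,54] → ·  [on edge]
  covered (5 px):
    · · · · · · ·
    · · · · · · ·
    · · · · · · ·
    · · · · · · ·
    · · · · · · ·
    · · # # · · ·
    · # # · · · ·
    · # · · · · ·
    · · · · · · ·
    · · · · · · ·
T3:
  2·area = 8  (B↔C swapped to make it positive)
  edge (8, 8)→(1, 18): d=(-7,10) right/bottom  bias=-1
  edge (1, 18)→(10, 4): d=(9,-14) top-left  bias=+0
  edge (10, 4)→(8, 8): d=(-2,4) right/bottom  bias=-1
    (3,4)@(7, 9): e=[3,3,2] → #
    (4,4)@(9, 9): e=[-17,31,-6] → ·
    (3,5)@(7, 11): e=[-11,21,-2] → ·
    (1,7)@(3, 15): e=[1,1,6] → #
    (2,7)@(5, 15): e=[-19,29,-2] → ·
    (1,8)@(3, 17): e=[-13,19,2] → ·
  covered (2 px):
    · · · · · · ·
    · · · · · · ·
    · · · · · · ·
    · · · · · · ·
    · · · # · · ·
    · · · · · · ·
    · · · · · · ·
    · # · · · · ·
    · · · · · · ·
    · · · · · · ·
T4:
  2·area = 20
  edge (0, 12)→(10, 0): d=(10,-12) top-left  bias=+0
  edge (10, 0)→(10, 2): d=(0,2) right/bottom  bias=-1
  edge (10, 2)→(0, 12): d=(-10,10) right/bottom  bias=-1
    (5,0)@(11, 1): e=[22,-2,0] → ·  [on edge]
    (4,1)@(9, 3): e=[18,2,0] → ·  [on edge]
    (3,2)@(7, 5): e=[14,6,0] → ·  [on edge]
    (2,3)@(5, 7): e=[10,10,0] → ·  [on edge]
    (1,4)@(3, 9): e=[6,14,0] → ·  [on edge]
    (0,5)@(1, 11): e=[2,18,0] → ·  [on edge]
  covered (0 px):
    · · · · · · ·
    · · · · · · ·
    · · · · · · ·
    · · · · · · ·
    · · · · · · ·
    · · · · · · ·
    · · · · · · ·
    · · · · · · ·
    · · · · · · ·
    · · · · · · ·

Z-buffer (winner per pixel, '.' = empty):
  . . . . . . .
  . . 1 . . . .
  . . 1 . . . .
  . . 1 1 . . .
  . . . 3 . . .
  . . 2 2 . . .
  . 2 2 . . . .
  . 3 . . . . .
  . . . . . . .
  . . . . . . .

Final: 2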